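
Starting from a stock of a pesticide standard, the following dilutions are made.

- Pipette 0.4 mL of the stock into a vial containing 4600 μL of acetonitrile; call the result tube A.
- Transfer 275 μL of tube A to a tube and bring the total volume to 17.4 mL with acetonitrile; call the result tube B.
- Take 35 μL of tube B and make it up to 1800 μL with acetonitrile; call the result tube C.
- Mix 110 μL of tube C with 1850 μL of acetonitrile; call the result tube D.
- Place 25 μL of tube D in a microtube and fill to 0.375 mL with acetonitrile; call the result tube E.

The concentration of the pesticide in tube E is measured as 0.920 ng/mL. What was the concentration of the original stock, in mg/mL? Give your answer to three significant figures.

10.0 mg/mL

Step 1: 0.4 mL + 4600 μL = 5 mL total → factor 5/0.4 = 12.5
Step 2: 275 μL brought to 17.4 mL → factor 17400/275 = 63.273
Step 3: 35 μL brought to 1800 μL → factor 1800/35 = 51.429
Step 4: 110 μL + 1850 μL = 1960 μL total → factor 1960/110 = 17.818
Step 5: 25 μL brought to 0.375 mL → factor 375/25 = 15
Overall dilution factor = 12.5 × 63.273 × 51.429 × 17.818 × 15 = 1.0871 × 10^7
Stock = 0.920 ng/mL × 1.0871 × 10^7 = 1.000 × 10^7 ng/mL = 10.0 mg/mL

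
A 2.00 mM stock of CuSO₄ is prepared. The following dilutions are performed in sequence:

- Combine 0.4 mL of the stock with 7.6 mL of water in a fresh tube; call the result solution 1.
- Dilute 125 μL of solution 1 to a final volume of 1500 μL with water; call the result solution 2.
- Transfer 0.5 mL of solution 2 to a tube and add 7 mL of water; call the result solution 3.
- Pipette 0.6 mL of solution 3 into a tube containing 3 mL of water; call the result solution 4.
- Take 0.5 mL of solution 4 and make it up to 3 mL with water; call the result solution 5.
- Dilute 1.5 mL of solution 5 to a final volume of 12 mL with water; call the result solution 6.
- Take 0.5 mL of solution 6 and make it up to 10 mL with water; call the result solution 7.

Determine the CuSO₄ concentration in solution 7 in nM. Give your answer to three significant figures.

0.0965 nM

Step 1: 0.4 mL + 7.6 mL = 8 mL total → factor 8/0.4 = 20
Step 2: 125 μL brought to 1500 μL → factor 1500/125 = 12
Step 3: 0.5 mL + 7 mL = 7.5 mL total → factor 7.5/0.5 = 15
Step 4: 0.6 mL + 3 mL = 3.6 mL total → factor 3.6/0.6 = 6
Step 5: 0.5 mL brought to 3 mL → factor 3/0.5 = 6
Step 6: 1.5 mL brought to 12 mL → factor 12/1.5 = 8
Step 7: 0.5 mL brought to 10 mL → factor 10/0.5 = 20
Overall dilution factor = 20 × 12 × 15 × 6 × 6 × 8 × 20 = 2.0736 × 10^7
Final = 2.00 mM / 2.0736 × 10^7 = 9.645 × 10^-8 mM = 0.0965 nM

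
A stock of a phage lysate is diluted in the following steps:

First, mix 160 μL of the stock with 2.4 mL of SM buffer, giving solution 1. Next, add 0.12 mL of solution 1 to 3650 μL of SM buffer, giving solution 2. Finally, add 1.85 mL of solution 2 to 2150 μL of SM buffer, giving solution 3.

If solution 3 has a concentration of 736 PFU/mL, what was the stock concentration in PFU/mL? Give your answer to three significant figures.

Step 1: 160 μL + 2.4 mL = 2560 μL total → factor 2560/160 = 16
Step 2: 0.12 mL + 3650 μL = 3.77 mL total → factor 3.77/0.12 = 31.417
Step 3: 1.85 mL + 2150 μL = 4 mL total → factor 4/1.85 = 2.1622
Overall dilution factor = 16 × 31.417 × 2.1622 = 1086.8
Stock = 736 PFU/mL × 1086.8 = 8.00 × 10^5 PFU/mL

8.00 × 10^5 PFU/mL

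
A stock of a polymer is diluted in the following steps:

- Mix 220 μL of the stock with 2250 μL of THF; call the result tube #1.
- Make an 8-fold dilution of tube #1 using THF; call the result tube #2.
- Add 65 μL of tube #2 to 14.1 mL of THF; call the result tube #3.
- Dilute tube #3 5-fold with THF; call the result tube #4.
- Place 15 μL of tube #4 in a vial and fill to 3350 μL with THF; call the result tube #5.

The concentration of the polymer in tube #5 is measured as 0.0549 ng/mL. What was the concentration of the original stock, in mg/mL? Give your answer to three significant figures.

Step 1: 220 μL + 2250 μL = 2470 μL total → factor 2470/220 = 11.227
Step 2: 8-fold → factor 8
Step 3: 65 μL + 14.1 mL = 14165 μL total → factor 14165/65 = 217.92
Step 4: 5-fold → factor 5
Step 5: 15 μL brought to 3350 μL → factor 3350/15 = 223.33
Overall dilution factor = 11.227 × 8 × 217.92 × 5 × 223.33 = 2.1857 × 10^7
Stock = 0.0549 ng/mL × 2.1857 × 10^7 = 1.200 × 10^6 ng/mL = 1.20 mg/mL

1.20 mg/mL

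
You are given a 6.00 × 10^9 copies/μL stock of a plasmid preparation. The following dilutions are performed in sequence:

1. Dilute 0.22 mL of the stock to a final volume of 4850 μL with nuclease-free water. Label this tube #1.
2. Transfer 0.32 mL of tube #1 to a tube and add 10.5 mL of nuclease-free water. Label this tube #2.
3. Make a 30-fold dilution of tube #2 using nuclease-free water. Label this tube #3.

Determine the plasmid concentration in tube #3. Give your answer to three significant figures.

2.68 × 10^5 copies/μL

Step 1: 0.22 mL brought to 4850 μL → factor 4.85/0.22 = 22.045
Step 2: 0.32 mL + 10.5 mL = 10.82 mL total → factor 10.82/0.32 = 33.812
Step 3: 30-fold → factor 30
Overall dilution factor = 22.045 × 33.812 × 30 = 22362
Final = 6.00 × 10^9 copies/μL / 22362 = 2.68 × 10^5 copies/μL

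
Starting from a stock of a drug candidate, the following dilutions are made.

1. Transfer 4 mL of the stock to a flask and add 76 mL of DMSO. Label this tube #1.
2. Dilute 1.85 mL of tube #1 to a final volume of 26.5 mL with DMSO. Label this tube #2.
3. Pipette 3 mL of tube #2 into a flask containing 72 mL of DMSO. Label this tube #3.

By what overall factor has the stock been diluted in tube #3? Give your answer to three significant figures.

Step 1: 4 mL + 76 mL = 80 mL total → factor 80/4 = 20
Step 2: 1.85 mL brought to 26.5 mL → factor 26.5/1.85 = 14.324
Step 3: 3 mL + 72 mL = 75 mL total → factor 75/3 = 25
Overall dilution factor = 20 × 14.324 × 25 = 7162.2

7.16 × 10^3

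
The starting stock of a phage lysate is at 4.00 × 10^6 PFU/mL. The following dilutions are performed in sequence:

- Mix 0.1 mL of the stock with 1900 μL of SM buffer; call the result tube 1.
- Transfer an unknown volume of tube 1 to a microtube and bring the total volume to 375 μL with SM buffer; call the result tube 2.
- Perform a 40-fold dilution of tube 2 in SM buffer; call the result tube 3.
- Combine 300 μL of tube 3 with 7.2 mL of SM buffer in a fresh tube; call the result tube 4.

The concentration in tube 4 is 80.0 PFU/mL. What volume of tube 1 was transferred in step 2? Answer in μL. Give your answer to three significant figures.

Step 1: 0.1 mL + 1900 μL = 2 mL total → factor 2/0.1 = 20
Step 2: v brought to 375 μL → factor = 375 μL/v
Step 3: 40-fold → factor 40
Step 4: 300 μL + 7.2 mL = 7500 μL total → factor 7500/300 = 25
Product of known-step factors = 20000
Overall factor = 4.00 × 10^6 PFU/mL / (80.0 PFU/mL) = 50000
Step-2 factor = 50000 / 20000 = 2.5
v = 375 μL / 2.5 = 150 μL

150 μL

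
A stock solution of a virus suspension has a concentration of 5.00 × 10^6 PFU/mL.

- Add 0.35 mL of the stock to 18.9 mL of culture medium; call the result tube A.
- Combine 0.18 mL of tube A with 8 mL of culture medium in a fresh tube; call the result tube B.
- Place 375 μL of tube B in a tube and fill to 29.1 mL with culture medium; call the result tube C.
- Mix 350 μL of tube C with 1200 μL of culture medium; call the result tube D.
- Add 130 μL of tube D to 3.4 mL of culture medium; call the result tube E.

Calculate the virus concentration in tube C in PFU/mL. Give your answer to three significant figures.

25.8 PFU/mL

Step 1: 0.35 mL + 18.9 mL = 19.25 mL total → factor 19.25/0.35 = 55
Step 2: 0.18 mL + 8 mL = 8.18 mL total → factor 8.18/0.18 = 45.444
Step 3: 375 μL brought to 29.1 mL → factor 29100/375 = 77.6
Dilution factor through tube C = 55 × 45.444 × 77.6 = 1.9396 × 10^5
[tube C] = 5.00 × 10^6 PFU/mL / 1.9396 × 10^5 = 25.8 PFU/mL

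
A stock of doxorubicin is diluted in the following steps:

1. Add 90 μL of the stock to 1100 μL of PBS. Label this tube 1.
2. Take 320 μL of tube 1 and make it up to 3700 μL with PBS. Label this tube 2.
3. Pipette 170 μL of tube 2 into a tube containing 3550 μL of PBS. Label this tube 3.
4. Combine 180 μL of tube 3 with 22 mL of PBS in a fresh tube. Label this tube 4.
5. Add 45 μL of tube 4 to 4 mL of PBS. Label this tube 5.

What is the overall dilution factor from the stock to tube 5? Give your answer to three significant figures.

Step 1: 90 μL + 1100 μL = 1190 μL total → factor 1190/90 = 13.222
Step 2: 320 μL brought to 3700 μL → factor 3700/320 = 11.562
Step 3: 170 μL + 3550 μL = 3720 μL total → factor 3720/170 = 21.882
Step 4: 180 μL + 22 mL = 22180 μL total → factor 22180/180 = 123.22
Step 5: 45 μL + 4 mL = 4045 μL total → factor 4045/45 = 89.889
Overall dilution factor = 13.222 × 11.562 × 21.882 × 123.22 × 89.889 = 3.7055 × 10^7

3.71 × 10^7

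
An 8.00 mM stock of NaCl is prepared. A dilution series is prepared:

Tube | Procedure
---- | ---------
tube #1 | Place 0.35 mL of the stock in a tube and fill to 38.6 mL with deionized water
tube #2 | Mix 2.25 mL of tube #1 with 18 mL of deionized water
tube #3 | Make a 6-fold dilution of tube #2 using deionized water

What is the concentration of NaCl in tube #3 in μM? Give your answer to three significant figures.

Step 1: 0.35 mL brought to 38.6 mL → factor 38.6/0.35 = 110.29
Step 2: 2.25 mL + 18 mL = 20.25 mL total → factor 20.25/2.25 = 9
Step 3: 6-fold → factor 6
Overall dilution factor = 110.29 × 9 × 6 = 5955.4
Final = 8.00 mM / 5955.4 = 0.001343 mM = 1.34 μM

1.34 μM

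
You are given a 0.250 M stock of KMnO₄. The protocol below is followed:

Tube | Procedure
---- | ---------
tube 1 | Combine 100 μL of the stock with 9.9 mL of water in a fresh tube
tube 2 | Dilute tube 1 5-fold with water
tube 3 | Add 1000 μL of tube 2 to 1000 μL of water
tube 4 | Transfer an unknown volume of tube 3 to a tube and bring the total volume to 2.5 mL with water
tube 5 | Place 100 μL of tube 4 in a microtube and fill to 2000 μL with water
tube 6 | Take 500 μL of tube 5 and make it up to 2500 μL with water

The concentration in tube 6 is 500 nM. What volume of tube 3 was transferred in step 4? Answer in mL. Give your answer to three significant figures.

Step 1: 100 μL + 9.9 mL = 10000 μL total → factor 10000/100 = 100
Step 2: 5-fold → factor 5
Step 3: 1000 μL + 1000 μL = 2000 μL total → factor 2000/1000 = 2
Step 4: v brought to 2.5 mL → factor = 2.5 mL/v
Step 5: 100 μL brought to 2000 μL → factor 2000/100 = 20
Step 6: 500 μL brought to 2500 μL → factor 2500/500 = 5
Product of known-step factors = 1 × 10^5
Overall factor = 0.250 M / (500 nM) = 5 × 10^5
Step-4 factor = 5 × 10^5 / 1 × 10^5 = 5
v = 2.5 mL / 5 = 0.500 mL

0.500 mL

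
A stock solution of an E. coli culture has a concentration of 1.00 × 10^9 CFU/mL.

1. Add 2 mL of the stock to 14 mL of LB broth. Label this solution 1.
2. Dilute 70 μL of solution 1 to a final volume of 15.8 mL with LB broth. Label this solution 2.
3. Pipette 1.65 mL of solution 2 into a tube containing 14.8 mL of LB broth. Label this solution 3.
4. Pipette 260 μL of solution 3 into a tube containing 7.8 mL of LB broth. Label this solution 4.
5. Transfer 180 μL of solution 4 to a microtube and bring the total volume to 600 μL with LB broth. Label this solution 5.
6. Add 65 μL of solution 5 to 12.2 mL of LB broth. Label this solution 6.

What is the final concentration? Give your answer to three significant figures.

Step 1: 2 mL + 14 mL = 16 mL total → factor 16/2 = 8
Step 2: 70 μL brought to 15.8 mL → factor 15800/70 = 225.71
Step 3: 1.65 mL + 14.8 mL = 16.45 mL total → factor 16.45/1.65 = 9.9697
Step 4: 260 μL + 7.8 mL = 8060 μL total → factor 8060/260 = 31
Step 5: 180 μL brought to 600 μL → factor 600/180 = 3.3333
Step 6: 65 μL + 12.2 mL = 12265 μL total → factor 12265/65 = 188.69
Overall dilution factor = 8 × 225.71 × 9.9697 × 31 × 3.3333 × 188.69 = 3.5101 × 10^8
Final = 1.00 × 10^9 CFU/mL / 3.5101 × 10^8 = 2.85 CFU/mL

2.85 CFU/mL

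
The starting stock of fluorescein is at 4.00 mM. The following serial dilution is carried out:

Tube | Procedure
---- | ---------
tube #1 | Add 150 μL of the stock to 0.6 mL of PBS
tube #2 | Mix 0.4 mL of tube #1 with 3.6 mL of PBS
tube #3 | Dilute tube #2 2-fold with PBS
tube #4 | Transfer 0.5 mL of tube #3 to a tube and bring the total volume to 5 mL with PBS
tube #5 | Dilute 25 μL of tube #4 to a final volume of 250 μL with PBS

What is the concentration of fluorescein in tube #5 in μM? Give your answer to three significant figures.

0.400 μM

Step 1: 150 μL + 0.6 mL = 750 μL total → factor 750/150 = 5
Step 2: 0.4 mL + 3.6 mL = 4 mL total → factor 4/0.4 = 10
Step 3: 2-fold → factor 2
Step 4: 0.5 mL brought to 5 mL → factor 5/0.5 = 10
Step 5: 25 μL brought to 250 μL → factor 250/25 = 10
Overall dilution factor = 5 × 10 × 2 × 10 × 10 = 10000
Final = 4.00 mM / 10000 = 0.0004000 mM = 0.400 μM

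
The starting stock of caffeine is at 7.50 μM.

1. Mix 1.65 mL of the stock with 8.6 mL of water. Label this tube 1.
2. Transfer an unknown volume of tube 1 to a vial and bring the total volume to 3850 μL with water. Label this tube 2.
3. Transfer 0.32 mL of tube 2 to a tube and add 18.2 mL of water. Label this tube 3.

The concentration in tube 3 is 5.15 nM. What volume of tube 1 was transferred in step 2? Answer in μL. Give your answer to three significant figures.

950 μL

Step 1: 1.65 mL + 8.6 mL = 10.25 mL total → factor 10.25/1.65 = 6.2121
Step 2: v brought to 3850 μL → factor = 3850 μL/v
Step 3: 0.32 mL + 18.2 mL = 18.52 mL total → factor 18.52/0.32 = 57.875
Product of known-step factors = 359.53
Overall factor = 7.50 μM / (5.15 nM) = 1456.3
Step-2 factor = 1456.3 / 359.53 = 4.0506
v = 3850 μL / 4.0506 = 950 μL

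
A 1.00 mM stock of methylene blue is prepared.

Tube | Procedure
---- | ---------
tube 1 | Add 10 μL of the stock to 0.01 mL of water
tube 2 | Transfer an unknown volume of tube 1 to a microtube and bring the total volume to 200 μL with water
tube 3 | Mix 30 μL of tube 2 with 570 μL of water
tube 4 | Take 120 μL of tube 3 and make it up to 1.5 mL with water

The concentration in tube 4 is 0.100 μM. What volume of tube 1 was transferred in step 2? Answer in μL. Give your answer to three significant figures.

10.0 μL

Step 1: 10 μL + 0.01 mL = 20 μL total → factor 20/10 = 2
Step 2: v brought to 200 μL → factor = 200 μL/v
Step 3: 30 μL + 570 μL = 600 μL total → factor 600/30 = 20
Step 4: 120 μL brought to 1.5 mL → factor 1500/120 = 12.5
Product of known-step factors = 500
Overall factor = 1.00 mM / (0.100 μM) = 10000
Step-2 factor = 10000 / 500 = 20
v = 200 μL / 20 = 10.0 μL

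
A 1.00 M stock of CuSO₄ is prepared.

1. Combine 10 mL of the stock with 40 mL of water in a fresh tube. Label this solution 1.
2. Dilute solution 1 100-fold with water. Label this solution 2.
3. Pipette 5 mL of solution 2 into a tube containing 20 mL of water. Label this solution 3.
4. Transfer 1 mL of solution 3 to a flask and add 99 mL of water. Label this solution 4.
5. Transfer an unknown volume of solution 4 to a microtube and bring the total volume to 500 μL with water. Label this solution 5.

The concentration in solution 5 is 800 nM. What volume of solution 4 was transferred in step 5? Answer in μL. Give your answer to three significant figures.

Step 1: 10 mL + 40 mL = 50 mL total → factor 50/10 = 5
Step 2: 100-fold → factor 100
Step 3: 5 mL + 20 mL = 25 mL total → factor 25/5 = 5
Step 4: 1 mL + 99 mL = 100 mL total → factor 100/1 = 100
Step 5: v brought to 500 μL → factor = 500 μL/v
Product of known-step factors = 2.5 × 10^5
Overall factor = 1.00 M / (800 nM) = 1.25 × 10^6
Step-5 factor = 1.25 × 10^6 / 2.5 × 10^5 = 5
v = 500 μL / 5 = 100 μL

100 μL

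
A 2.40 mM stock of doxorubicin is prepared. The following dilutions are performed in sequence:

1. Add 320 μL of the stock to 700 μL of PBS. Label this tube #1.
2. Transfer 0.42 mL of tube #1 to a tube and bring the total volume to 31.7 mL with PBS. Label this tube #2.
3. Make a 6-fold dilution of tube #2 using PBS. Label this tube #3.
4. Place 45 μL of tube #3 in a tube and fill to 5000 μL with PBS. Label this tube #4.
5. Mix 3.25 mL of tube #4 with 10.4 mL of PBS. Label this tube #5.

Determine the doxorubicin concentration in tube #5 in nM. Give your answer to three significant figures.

Step 1: 320 μL + 700 μL = 1020 μL total → factor 1020/320 = 3.1875
Step 2: 0.42 mL brought to 31.7 mL → factor 31.7/0.42 = 75.476
Step 3: 6-fold → factor 6
Step 4: 45 μL brought to 5000 μL → factor 5000/45 = 111.11
Step 5: 3.25 mL + 10.4 mL = 13.65 mL total → factor 13.65/3.25 = 4.2
Overall dilution factor = 3.1875 × 75.476 × 6 × 111.11 × 4.2 = 6.7362 × 10^5
Final = 2.40 mM / 6.7362 × 10^5 = 3.563 × 10^-6 mM = 3.56 nM

3.56 nM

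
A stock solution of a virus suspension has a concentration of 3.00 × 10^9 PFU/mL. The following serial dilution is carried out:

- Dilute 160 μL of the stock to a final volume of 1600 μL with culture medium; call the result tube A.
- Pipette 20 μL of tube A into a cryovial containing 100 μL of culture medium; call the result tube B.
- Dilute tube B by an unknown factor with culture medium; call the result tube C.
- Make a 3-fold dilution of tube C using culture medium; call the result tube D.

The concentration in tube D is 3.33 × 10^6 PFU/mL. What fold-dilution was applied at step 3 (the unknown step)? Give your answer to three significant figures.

5.01-fold

Step 1: 160 μL brought to 1600 μL → factor 1600/160 = 10
Step 2: 20 μL + 100 μL = 120 μL total → factor 120/20 = 6
Step 3: unknown factor x
Step 4: 3-fold → factor 3
Product of known-step factors = 180
Overall factor = 3.00 × 10^9 PFU/mL / (3.33 × 10^6 PFU/mL) = 900.9
x = 900.9 / 180 = 5.01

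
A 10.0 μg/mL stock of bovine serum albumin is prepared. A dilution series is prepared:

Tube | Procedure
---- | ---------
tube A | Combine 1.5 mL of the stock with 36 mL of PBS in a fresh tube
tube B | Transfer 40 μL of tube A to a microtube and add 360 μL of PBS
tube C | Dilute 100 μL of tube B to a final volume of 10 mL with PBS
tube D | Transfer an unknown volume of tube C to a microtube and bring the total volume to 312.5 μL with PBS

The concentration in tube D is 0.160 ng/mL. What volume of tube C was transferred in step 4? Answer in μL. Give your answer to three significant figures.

125 μL

Step 1: 1.5 mL + 36 mL = 37.5 mL total → factor 37.5/1.5 = 25
Step 2: 40 μL + 360 μL = 400 μL total → factor 400/40 = 10
Step 3: 100 μL brought to 10 mL → factor 10000/100 = 100
Step 4: v brought to 312.5 μL → factor = 312.5 μL/v
Product of known-step factors = 25000
Overall factor = 10.0 μg/mL / (0.160 ng/mL) = 62500
Step-4 factor = 62500 / 25000 = 2.5
v = 312.5 μL / 2.5 = 125 μL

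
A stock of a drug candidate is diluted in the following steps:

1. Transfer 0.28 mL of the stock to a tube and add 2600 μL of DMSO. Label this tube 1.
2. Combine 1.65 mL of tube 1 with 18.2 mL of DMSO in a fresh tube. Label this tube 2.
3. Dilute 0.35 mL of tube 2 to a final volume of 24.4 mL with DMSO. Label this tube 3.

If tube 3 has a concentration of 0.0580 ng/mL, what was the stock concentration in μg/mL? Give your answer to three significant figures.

0.500 μg/mL

Step 1: 0.28 mL + 2600 μL = 2.88 mL total → factor 2.88/0.28 = 10.286
Step 2: 1.65 mL + 18.2 mL = 19.85 mL total → factor 19.85/1.65 = 12.03
Step 3: 0.35 mL brought to 24.4 mL → factor 24.4/0.35 = 69.714
Overall dilution factor = 10.286 × 12.03 × 69.714 = 8626.5
Stock = 0.0580 ng/mL × 8626.5 = 500.3 ng/mL = 0.500 μg/mL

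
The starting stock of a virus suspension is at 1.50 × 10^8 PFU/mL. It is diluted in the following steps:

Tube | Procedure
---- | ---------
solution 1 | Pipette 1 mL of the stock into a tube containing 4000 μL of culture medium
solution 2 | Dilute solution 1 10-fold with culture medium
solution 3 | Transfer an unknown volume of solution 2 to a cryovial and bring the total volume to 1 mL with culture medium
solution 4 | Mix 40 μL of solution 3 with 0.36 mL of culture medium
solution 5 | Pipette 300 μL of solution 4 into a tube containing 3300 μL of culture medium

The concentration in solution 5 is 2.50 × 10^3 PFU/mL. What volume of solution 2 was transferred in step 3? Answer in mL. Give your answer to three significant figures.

0.100 mL

Step 1: 1 mL + 4000 μL = 5 mL total → factor 5/1 = 5
Step 2: 10-fold → factor 10
Step 3: v brought to 1 mL → factor = 1 mL/v
Step 4: 40 μL + 0.36 mL = 400 μL total → factor 400/40 = 10
Step 5: 300 μL + 3300 μL = 3600 μL total → factor 3600/300 = 12
Product of known-step factors = 6000
Overall factor = 1.50 × 10^8 PFU/mL / (2.50 × 10^3 PFU/mL) = 60000
Step-3 factor = 60000 / 6000 = 10
v = 1 mL / 10 = 0.100 mL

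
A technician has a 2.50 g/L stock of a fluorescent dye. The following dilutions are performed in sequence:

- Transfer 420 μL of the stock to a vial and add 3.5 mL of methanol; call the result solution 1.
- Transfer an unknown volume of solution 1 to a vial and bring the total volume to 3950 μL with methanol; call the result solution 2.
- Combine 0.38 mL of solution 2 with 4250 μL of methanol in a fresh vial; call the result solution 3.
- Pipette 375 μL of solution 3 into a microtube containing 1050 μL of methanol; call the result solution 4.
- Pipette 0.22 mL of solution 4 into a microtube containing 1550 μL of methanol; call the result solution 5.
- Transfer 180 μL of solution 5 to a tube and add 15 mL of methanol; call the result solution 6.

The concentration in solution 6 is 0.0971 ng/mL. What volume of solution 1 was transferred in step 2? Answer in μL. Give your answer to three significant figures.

Step 1: 420 μL + 3.5 mL = 3920 μL total → factor 3920/420 = 9.3333
Step 2: v brought to 3950 μL → factor = 3950 μL/v
Step 3: 0.38 mL + 4250 μL = 4.63 mL total → factor 4.63/0.38 = 12.184
Step 4: 375 μL + 1050 μL = 1425 μL total → factor 1425/375 = 3.8
Step 5: 0.22 mL + 1550 μL = 1.77 mL total → factor 1.77/0.22 = 8.0455
Step 6: 180 μL + 15 mL = 15180 μL total → factor 15180/180 = 84.333
Product of known-step factors = 2.932 × 10^5
Overall factor = 2.50 g/L / (0.0971 ng/mL) = 2.5747 × 10^7
Step-2 factor = 2.5747 × 10^7 / 2.932 × 10^5 = 87.812
v = 3950 μL / 87.812 = 45.0 μL

45.0 μL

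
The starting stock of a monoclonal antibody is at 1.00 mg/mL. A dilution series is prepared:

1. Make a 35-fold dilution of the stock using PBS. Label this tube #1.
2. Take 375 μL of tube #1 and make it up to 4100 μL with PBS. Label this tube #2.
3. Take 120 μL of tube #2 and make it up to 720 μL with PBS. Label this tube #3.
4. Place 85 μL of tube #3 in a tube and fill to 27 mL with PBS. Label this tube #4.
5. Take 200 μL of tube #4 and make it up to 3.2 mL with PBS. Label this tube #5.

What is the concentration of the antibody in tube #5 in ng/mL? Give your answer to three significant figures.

Step 1: 35-fold → factor 35
Step 2: 375 μL brought to 4100 μL → factor 4100/375 = 10.933
Step 3: 120 μL brought to 720 μL → factor 720/120 = 6
Step 4: 85 μL brought to 27 mL → factor 27000/85 = 317.65
Step 5: 200 μL brought to 3.2 mL → factor 3200/200 = 16
Overall dilution factor = 35 × 10.933 × 6 × 317.65 × 16 = 1.1669 × 10^7
Final = 1.00 mg/mL / 1.1669 × 10^7 = 8.570 × 10^-8 mg/mL = 0.0857 ng/mL

0.0857 ng/mL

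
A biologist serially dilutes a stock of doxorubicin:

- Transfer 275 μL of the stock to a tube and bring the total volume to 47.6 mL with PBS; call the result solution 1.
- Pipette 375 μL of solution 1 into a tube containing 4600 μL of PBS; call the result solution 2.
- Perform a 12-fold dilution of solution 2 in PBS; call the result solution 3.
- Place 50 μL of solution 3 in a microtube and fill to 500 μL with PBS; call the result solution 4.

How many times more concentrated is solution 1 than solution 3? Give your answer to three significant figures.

Step 1: 275 μL brought to 47.6 mL → factor 47600/275 = 173.09
Step 2: 375 μL + 4600 μL = 4975 μL total → factor 4975/375 = 13.267
Step 3: 12-fold → factor 12
Dilution factor to solution 1 = 173.09; to solution 3 = 27556
[solution 1]/[solution 3] = (factor to solution 3)/(factor to solution 1) = 27556/173.09 = 159

159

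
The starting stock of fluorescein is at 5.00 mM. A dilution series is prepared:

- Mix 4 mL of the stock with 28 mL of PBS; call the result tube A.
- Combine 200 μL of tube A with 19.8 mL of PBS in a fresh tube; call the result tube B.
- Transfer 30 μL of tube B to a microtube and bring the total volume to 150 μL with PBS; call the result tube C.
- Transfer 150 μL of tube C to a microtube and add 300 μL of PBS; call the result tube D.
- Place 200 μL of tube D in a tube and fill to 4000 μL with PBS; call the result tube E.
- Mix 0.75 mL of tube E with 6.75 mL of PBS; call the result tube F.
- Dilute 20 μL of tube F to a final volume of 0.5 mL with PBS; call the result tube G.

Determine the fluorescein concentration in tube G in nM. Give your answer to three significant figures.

Step 1: 4 mL + 28 mL = 32 mL total → factor 32/4 = 8
Step 2: 200 μL + 19.8 mL = 20000 μL total → factor 20000/200 = 100
Step 3: 30 μL brought to 150 μL → factor 150/30 = 5
Step 4: 150 μL + 300 μL = 450 μL total → factor 450/150 = 3
Step 5: 200 μL brought to 4000 μL → factor 4000/200 = 20
Step 6: 0.75 mL + 6.75 mL = 7.5 mL total → factor 7.5/0.75 = 10
Step 7: 20 μL brought to 0.5 mL → factor 500/20 = 25
Overall dilution factor = 8 × 100 × 5 × 3 × 20 × 10 × 25 = 6 × 10^7
Final = 5.00 mM / 6 × 10^7 = 8.333 × 10^-8 mM = 0.0833 nM

0.0833 nM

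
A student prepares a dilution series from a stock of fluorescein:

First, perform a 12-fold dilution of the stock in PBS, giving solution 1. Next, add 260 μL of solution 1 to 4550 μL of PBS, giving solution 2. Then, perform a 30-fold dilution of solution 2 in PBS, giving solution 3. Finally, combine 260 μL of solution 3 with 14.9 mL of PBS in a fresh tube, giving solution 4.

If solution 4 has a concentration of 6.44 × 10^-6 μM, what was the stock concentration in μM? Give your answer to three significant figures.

Step 1: 12-fold → factor 12
Step 2: 260 μL + 4550 μL = 4810 μL total → factor 4810/260 = 18.5
Step 3: 30-fold → factor 30
Step 4: 260 μL + 14.9 mL = 15160 μL total → factor 15160/260 = 58.308
Overall dilution factor = 12 × 18.5 × 30 × 58.308 = 3.8833 × 10^5
Stock = 6.44 × 10^-6 μM × 3.8833 × 10^5 = 2.50 μM

2.50 μM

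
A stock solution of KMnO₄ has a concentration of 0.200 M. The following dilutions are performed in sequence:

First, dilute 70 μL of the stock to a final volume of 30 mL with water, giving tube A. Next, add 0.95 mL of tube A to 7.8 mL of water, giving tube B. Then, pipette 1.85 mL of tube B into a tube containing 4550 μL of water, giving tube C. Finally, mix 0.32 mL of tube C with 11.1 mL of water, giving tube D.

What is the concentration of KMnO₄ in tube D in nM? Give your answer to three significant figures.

Step 1: 70 μL brought to 30 mL → factor 30000/70 = 428.57
Step 2: 0.95 mL + 7.8 mL = 8.75 mL total → factor 8.75/0.95 = 9.2105
Step 3: 1.85 mL + 4550 μL = 6.4 mL total → factor 6.4/1.85 = 3.4595
Step 4: 0.32 mL + 11.1 mL = 11.42 mL total → factor 11.42/0.32 = 35.688
Overall dilution factor = 428.57 × 9.2105 × 3.4595 × 35.688 = 4.8734 × 10^5
Final = 0.200 M / 4.8734 × 10^5 = 4.104 × 10^-7 M = 410 nM

410 nM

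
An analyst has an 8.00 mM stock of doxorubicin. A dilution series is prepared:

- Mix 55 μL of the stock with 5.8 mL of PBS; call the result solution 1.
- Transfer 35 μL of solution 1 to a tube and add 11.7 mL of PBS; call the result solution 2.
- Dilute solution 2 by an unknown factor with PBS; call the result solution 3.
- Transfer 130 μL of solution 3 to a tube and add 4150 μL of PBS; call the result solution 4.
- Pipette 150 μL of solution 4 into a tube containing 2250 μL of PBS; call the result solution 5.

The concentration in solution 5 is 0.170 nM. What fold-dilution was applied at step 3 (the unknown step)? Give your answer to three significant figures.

2.50-fold

Step 1: 55 μL + 5.8 mL = 5855 μL total → factor 5855/55 = 106.45
Step 2: 35 μL + 11.7 mL = 11735 μL total → factor 11735/35 = 335.29
Step 3: unknown factor x
Step 4: 130 μL + 4150 μL = 4280 μL total → factor 4280/130 = 32.923
Step 5: 150 μL + 2250 μL = 2400 μL total → factor 2400/150 = 16
Product of known-step factors = 1.8802 × 10^7
Overall factor = 8.00 mM / (0.170 nM) = 4.7059 × 10^7
x = 4.7059 × 10^7 / 1.8802 × 10^7 = 2.50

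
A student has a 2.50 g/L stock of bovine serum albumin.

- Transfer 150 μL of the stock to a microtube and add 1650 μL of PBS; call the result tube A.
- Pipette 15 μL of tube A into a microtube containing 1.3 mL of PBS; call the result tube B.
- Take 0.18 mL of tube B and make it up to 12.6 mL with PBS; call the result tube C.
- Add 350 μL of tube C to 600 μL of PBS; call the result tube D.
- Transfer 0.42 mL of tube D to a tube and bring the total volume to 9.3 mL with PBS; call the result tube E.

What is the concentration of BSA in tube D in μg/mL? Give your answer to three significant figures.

0.0125 μg/mL

Step 1: 150 μL + 1650 μL = 1800 μL total → factor 1800/150 = 12
Step 2: 15 μL + 1.3 mL = 1315 μL total → factor 1315/15 = 87.667
Step 3: 0.18 mL brought to 12.6 mL → factor 12.6/0.18 = 70
Step 4: 350 μL + 600 μL = 950 μL total → factor 950/350 = 2.7143
Dilution factor through tube D = 12 × 87.667 × 70 × 2.7143 = 1.9988 × 10^5
[tube D] = 2.50 g/L / 1.9988 × 10^5 = 1.251 × 10^-5 g/L = 0.0125 μg/mL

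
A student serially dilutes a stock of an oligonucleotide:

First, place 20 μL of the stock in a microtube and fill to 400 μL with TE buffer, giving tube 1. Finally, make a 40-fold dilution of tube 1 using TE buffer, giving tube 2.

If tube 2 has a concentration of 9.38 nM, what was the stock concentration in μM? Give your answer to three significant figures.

7.50 μM

Step 1: 20 μL brought to 400 μL → factor 400/20 = 20
Step 2: 40-fold → factor 40
Overall dilution factor = 20 × 40 = 800
Stock = 9.38 nM × 800 = 7504 nM = 7.50 μM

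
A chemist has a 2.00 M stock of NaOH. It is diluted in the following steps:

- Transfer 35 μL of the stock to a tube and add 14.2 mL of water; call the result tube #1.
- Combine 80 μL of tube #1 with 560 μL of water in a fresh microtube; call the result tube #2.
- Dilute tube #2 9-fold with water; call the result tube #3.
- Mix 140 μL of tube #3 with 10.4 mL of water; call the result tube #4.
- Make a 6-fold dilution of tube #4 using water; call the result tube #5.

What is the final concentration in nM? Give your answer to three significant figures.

Step 1: 35 μL + 14.2 mL = 14235 μL total → factor 14235/35 = 406.71
Step 2: 80 μL + 560 μL = 640 μL total → factor 640/80 = 8
Step 3: 9-fold → factor 9
Step 4: 140 μL + 10.4 mL = 10540 μL total → factor 10540/140 = 75.286
Step 5: 6-fold → factor 6
Overall dilution factor = 406.71 × 8 × 9 × 75.286 × 6 = 1.3228 × 10^7
Final = 2.00 M / 1.3228 × 10^7 = 1.512 × 10^-7 M = 151 nM

151 nM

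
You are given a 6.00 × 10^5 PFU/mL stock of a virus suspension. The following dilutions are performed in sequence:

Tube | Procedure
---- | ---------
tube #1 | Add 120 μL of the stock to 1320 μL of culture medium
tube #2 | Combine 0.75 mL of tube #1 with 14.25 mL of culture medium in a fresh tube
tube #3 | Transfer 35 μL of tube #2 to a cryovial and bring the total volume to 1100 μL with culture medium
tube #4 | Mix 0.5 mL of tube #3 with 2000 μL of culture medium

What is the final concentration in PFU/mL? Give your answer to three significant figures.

15.9 PFU/mL

Step 1: 120 μL + 1320 μL = 1440 μL total → factor 1440/120 = 12
Step 2: 0.75 mL + 14.25 mL = 15 mL total → factor 15/0.75 = 20
Step 3: 35 μL brought to 1100 μL → factor 1100/35 = 31.429
Step 4: 0.5 mL + 2000 μL = 2.5 mL total → factor 2.5/0.5 = 5
Overall dilution factor = 12 × 20 × 31.429 × 5 = 37714
Final = 6.00 × 10^5 PFU/mL / 37714 = 15.9 PFU/mL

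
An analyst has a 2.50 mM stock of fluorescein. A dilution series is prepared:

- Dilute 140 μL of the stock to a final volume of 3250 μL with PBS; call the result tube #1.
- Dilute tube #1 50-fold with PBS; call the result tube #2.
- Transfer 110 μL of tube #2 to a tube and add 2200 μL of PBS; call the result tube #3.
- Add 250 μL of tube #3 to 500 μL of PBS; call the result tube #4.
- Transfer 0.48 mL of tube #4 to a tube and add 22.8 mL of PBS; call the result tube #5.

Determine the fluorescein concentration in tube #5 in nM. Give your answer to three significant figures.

0.705 nM

Step 1: 140 μL brought to 3250 μL → factor 3250/140 = 23.214
Step 2: 50-fold → factor 50
Step 3: 110 μL + 2200 μL = 2310 μL total → factor 2310/110 = 21
Step 4: 250 μL + 500 μL = 750 μL total → factor 750/250 = 3
Step 5: 0.48 mL + 22.8 mL = 23.28 mL total → factor 23.28/0.48 = 48.5
Overall dilution factor = 23.214 × 50 × 21 × 3 × 48.5 = 3.5466 × 10^6
Final = 2.50 mM / 3.5466 × 10^6 = 7.049 × 10^-7 mM = 0.705 nM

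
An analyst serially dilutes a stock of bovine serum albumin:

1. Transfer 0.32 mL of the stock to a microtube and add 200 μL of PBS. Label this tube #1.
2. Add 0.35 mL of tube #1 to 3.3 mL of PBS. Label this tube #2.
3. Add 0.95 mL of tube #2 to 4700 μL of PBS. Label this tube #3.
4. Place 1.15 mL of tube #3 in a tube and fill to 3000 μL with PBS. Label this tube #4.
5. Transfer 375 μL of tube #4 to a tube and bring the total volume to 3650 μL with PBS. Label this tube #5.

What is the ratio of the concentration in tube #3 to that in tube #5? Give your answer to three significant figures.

Step 1: 0.32 mL + 200 μL = 0.52 mL total → factor 0.52/0.32 = 1.625
Step 2: 0.35 mL + 3.3 mL = 3.65 mL total → factor 3.65/0.35 = 10.429
Step 3: 0.95 mL + 4700 μL = 5.65 mL total → factor 5.65/0.95 = 5.9474
Step 4: 1.15 mL brought to 3000 μL → factor 3/1.15 = 2.6087
Step 5: 375 μL brought to 3650 μL → factor 3650/375 = 9.7333
Dilution factor to tube #3 = 100.79; to tube #5 = 2559.1
[tube #3]/[tube #5] = (factor to tube #5)/(factor to tube #3) = 2559.1/100.79 = 25.4

25.4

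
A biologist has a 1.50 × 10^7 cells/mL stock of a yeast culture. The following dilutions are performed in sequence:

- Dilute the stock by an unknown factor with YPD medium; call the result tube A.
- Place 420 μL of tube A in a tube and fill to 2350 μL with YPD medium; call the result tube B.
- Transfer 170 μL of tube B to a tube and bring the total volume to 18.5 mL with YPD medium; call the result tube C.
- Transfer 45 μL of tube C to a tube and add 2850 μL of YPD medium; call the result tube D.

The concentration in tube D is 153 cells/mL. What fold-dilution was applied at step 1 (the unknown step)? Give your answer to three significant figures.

2.50-fold

Step 1: unknown factor x
Step 2: 420 μL brought to 2350 μL → factor 2350/420 = 5.5952
Step 3: 170 μL brought to 18.5 mL → factor 18500/170 = 108.82
Step 4: 45 μL + 2850 μL = 2895 μL total → factor 2895/45 = 64.333
Product of known-step factors = 39172
Overall factor = 1.50 × 10^7 cells/mL / (153 cells/mL) = 98039
x = 98039 / 39172 = 2.50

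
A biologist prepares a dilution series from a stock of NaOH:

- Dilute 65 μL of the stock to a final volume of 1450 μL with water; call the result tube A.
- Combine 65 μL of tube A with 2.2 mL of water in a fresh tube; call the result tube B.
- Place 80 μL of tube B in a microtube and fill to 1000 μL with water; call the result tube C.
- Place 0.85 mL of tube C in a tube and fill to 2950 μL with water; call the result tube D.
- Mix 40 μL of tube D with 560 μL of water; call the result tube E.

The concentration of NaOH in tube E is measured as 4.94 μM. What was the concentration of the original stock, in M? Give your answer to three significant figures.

Step 1: 65 μL brought to 1450 μL → factor 1450/65 = 22.308
Step 2: 65 μL + 2.2 mL = 2265 μL total → factor 2265/65 = 34.846
Step 3: 80 μL brought to 1000 μL → factor 1000/80 = 12.5
Step 4: 0.85 mL brought to 2950 μL → factor 2.95/0.85 = 3.4706
Step 5: 40 μL + 560 μL = 600 μL total → factor 600/40 = 15
Overall dilution factor = 22.308 × 34.846 × 12.5 × 3.4706 × 15 = 5.0584 × 10^5
Stock = 4.94 μM × 5.0584 × 10^5 = 2.499 × 10^6 μM = 2.50 M

2.50 M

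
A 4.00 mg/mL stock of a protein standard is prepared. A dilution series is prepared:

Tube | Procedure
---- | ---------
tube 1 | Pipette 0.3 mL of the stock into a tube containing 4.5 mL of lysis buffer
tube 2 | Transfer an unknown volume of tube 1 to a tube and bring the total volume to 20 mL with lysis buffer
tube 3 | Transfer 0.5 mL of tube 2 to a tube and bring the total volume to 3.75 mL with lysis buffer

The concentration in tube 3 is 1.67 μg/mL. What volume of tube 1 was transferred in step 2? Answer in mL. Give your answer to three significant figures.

Step 1: 0.3 mL + 4.5 mL = 4.8 mL total → factor 4.8/0.3 = 16
Step 2: v brought to 20 mL → factor = 20 mL/v
Step 3: 0.5 mL brought to 3.75 mL → factor 3.75/0.5 = 7.5
Product of known-step factors = 120
Overall factor = 4.00 mg/mL / (1.67 μg/mL) = 2395.2
Step-2 factor = 2395.2 / 120 = 19.96
v = 20 mL / 19.96 = 1.00 mL

1.00 mL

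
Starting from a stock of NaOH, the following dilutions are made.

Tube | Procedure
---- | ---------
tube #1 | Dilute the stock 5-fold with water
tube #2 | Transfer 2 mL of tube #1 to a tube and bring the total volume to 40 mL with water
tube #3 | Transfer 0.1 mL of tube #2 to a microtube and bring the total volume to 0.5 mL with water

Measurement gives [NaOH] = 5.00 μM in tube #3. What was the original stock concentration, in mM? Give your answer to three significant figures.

Step 1: 5-fold → factor 5
Step 2: 2 mL brought to 40 mL → factor 40/2 = 20
Step 3: 0.1 mL brought to 0.5 mL → factor 0.5/0.1 = 5
Overall dilution factor = 5 × 20 × 5 = 500
Stock = 5.00 μM × 500 = 2500 μM = 2.50 mM

2.50 mM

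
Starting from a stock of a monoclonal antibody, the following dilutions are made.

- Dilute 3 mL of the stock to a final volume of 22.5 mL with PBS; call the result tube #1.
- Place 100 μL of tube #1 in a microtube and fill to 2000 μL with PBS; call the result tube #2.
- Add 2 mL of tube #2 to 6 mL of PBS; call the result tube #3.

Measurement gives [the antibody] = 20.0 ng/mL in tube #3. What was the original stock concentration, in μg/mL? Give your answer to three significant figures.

Step 1: 3 mL brought to 22.5 mL → factor 22.5/3 = 7.5
Step 2: 100 μL brought to 2000 μL → factor 2000/100 = 20
Step 3: 2 mL + 6 mL = 8 mL total → factor 8/2 = 4
Overall dilution factor = 7.5 × 20 × 4 = 600
Stock = 20.0 ng/mL × 600 = 1.200 × 10^4 ng/mL = 12.0 μg/mL

12.0 μg/mL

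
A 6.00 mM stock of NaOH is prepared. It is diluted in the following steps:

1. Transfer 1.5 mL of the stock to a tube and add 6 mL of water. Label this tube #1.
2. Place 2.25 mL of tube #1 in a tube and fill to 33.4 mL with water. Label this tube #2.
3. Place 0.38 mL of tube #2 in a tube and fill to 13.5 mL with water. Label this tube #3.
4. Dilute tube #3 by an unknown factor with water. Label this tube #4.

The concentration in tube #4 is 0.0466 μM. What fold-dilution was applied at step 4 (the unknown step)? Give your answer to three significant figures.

48.8-fold

Step 1: 1.5 mL + 6 mL = 7.5 mL total → factor 7.5/1.5 = 5
Step 2: 2.25 mL brought to 33.4 mL → factor 33.4/2.25 = 14.844
Step 3: 0.38 mL brought to 13.5 mL → factor 13.5/0.38 = 35.526
Step 4: unknown factor x
Product of known-step factors = 2636.8
Overall factor = 6.00 mM / (0.0466 μM) = 1.2876 × 10^5
x = 1.2876 × 10^5 / 2636.8 = 48.8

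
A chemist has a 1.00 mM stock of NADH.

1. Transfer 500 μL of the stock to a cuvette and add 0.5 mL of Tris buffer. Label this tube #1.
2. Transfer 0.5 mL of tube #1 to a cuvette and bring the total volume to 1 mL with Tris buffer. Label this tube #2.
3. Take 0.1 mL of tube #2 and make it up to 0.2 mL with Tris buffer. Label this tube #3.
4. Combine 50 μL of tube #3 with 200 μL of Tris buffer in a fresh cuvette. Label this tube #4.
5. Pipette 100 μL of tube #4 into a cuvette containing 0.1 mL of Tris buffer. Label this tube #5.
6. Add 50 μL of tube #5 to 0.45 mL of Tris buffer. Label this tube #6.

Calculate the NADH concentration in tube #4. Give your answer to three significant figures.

0.0250 mM

Step 1: 500 μL + 0.5 mL = 1000 μL total → factor 1000/500 = 2
Step 2: 0.5 mL brought to 1 mL → factor 1/0.5 = 2
Step 3: 0.1 mL brought to 0.2 mL → factor 0.2/0.1 = 2
Step 4: 50 μL + 200 μL = 250 μL total → factor 250/50 = 5
Dilution factor through tube #4 = 2 × 2 × 2 × 5 = 40
[tube #4] = 1.00 mM / 40 = 0.0250 mM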